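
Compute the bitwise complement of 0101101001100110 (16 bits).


Original: 0101101001100110
Invert all bits:
  bit 0: 0 → 1
  bit 1: 1 → 0
  bit 2: 0 → 1
  bit 3: 1 → 0
  bit 4: 1 → 0
  bit 5: 0 → 1
  bit 6: 1 → 0
  bit 7: 0 → 1
  bit 8: 0 → 1
  bit 9: 1 → 0
  bit 10: 1 → 0
  bit 11: 0 → 1
  bit 12: 0 → 1
  bit 13: 1 → 0
  bit 14: 1 → 0
  bit 15: 0 → 1
= 1010010110011001


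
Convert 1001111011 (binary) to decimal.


Positional values:
Bit 0: 1 × 2^0 = 1
Bit 1: 1 × 2^1 = 2
Bit 3: 1 × 2^3 = 8
Bit 4: 1 × 2^4 = 16
Bit 5: 1 × 2^5 = 32
Bit 6: 1 × 2^6 = 64
Bit 9: 1 × 2^9 = 512
Sum = 1 + 2 + 8 + 16 + 32 + 64 + 512
= 635


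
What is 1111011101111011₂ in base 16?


Group into 4-bit nibbles: 1111011101111011
  1111 = F
  0111 = 7
  0111 = 7
  1011 = B
= 0xF77B


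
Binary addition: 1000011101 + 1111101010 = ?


Align and add column by column (LSB to MSB, carry propagating):
  01000011101
+ 01111101010
  -----------
  col 0: 1 + 0 + 0 (carry in) = 1 → bit 1, carry out 0
  col 1: 0 + 1 + 0 (carry in) = 1 → bit 1, carry out 0
  col 2: 1 + 0 + 0 (carry in) = 1 → bit 1, carry out 0
  col 3: 1 + 1 + 0 (carry in) = 2 → bit 0, carry out 1
  col 4: 1 + 0 + 1 (carry in) = 2 → bit 0, carry out 1
  col 5: 0 + 1 + 1 (carry in) = 2 → bit 0, carry out 1
  col 6: 0 + 1 + 1 (carry in) = 2 → bit 0, carry out 1
  col 7: 0 + 1 + 1 (carry in) = 2 → bit 0, carry out 1
  col 8: 0 + 1 + 1 (carry in) = 2 → bit 0, carry out 1
  col 9: 1 + 1 + 1 (carry in) = 3 → bit 1, carry out 1
  col 10: 0 + 0 + 1 (carry in) = 1 → bit 1, carry out 0
Reading bits MSB→LSB: 11000000111
Strip leading zeros: 11000000111
= 11000000111


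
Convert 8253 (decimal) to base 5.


Divide by 5 repeatedly:
8253 ÷ 5 = 1650 remainder 3
1650 ÷ 5 = 330 remainder 0
330 ÷ 5 = 66 remainder 0
66 ÷ 5 = 13 remainder 1
13 ÷ 5 = 2 remainder 3
2 ÷ 5 = 0 remainder 2
Reading remainders bottom-up:
= 231003


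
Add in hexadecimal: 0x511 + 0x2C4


Align and add column by column (LSB to MSB, each column mod 16 with carry):
  0511
+ 02C4
  ----
  col 0: 1(1) + 4(4) + 0 (carry in) = 5 → 5(5), carry out 0
  col 1: 1(1) + C(12) + 0 (carry in) = 13 → D(13), carry out 0
  col 2: 5(5) + 2(2) + 0 (carry in) = 7 → 7(7), carry out 0
  col 3: 0(0) + 0(0) + 0 (carry in) = 0 → 0(0), carry out 0
Reading digits MSB→LSB: 07D5
Strip leading zeros: 7D5
= 0x7D5


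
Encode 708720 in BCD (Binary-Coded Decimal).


Each digit → 4-bit binary:
  7 → 0111
  0 → 0000
  8 → 1000
  7 → 0111
  2 → 0010
  0 → 0000
= 0111 0000 1000 0111 0010 0000


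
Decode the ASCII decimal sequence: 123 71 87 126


Codes (decimal): 123 71 87 126
Per-code ASCII lookup:
  123  (special character) → '{'
  71  (range 65-90: uppercase, 71 - 65 = 6) → 'G'
  87  (range 65-90: uppercase, 87 - 65 = 22) → 'W'
  126  (special character) → '~'
= '{GW~'


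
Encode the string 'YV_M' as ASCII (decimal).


String: 'YV_M'  (4 characters)
Per-character ASCII lookup:
  'Y': uppercase starts at 65: 'Y' = 65 + 24 = 89
  'V': uppercase starts at 65: 'V' = 65 + 21 = 86
  '_': special character: '_' = 95
  'M': uppercase starts at 65: 'M' = 65 + 12 = 77
= 89 86 95 77


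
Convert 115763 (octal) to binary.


Each octal digit → 3 binary bits:
  1 = 001
  1 = 001
  5 = 101
  7 = 111
  6 = 110
  3 = 011
Concatenate: 001 001 101 111 110 011
= 001001101111110011


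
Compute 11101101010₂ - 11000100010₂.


Align and subtract column by column (LSB to MSB, borrowing when needed):
  11101101010
- 11000100010
  -----------
  col 0: (0 - 0 borrow-in) - 0 → 0 - 0 = 0, borrow out 0
  col 1: (1 - 0 borrow-in) - 1 → 1 - 1 = 0, borrow out 0
  col 2: (0 - 0 borrow-in) - 0 → 0 - 0 = 0, borrow out 0
  col 3: (1 - 0 borrow-in) - 0 → 1 - 0 = 1, borrow out 0
  col 4: (0 - 0 borrow-in) - 0 → 0 - 0 = 0, borrow out 0
  col 5: (1 - 0 borrow-in) - 1 → 1 - 1 = 0, borrow out 0
  col 6: (1 - 0 borrow-in) - 0 → 1 - 0 = 1, borrow out 0
  col 7: (0 - 0 borrow-in) - 0 → 0 - 0 = 0, borrow out 0
  col 8: (1 - 0 borrow-in) - 0 → 1 - 0 = 1, borrow out 0
  col 9: (1 - 0 borrow-in) - 1 → 1 - 1 = 0, borrow out 0
  col 10: (1 - 0 borrow-in) - 1 → 1 - 1 = 0, borrow out 0
Reading bits MSB→LSB: 00101001000
Strip leading zeros: 101001000
= 101001000


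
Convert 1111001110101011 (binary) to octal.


Group into 3-bit groups: 001111001110101011
  001 = 1
  111 = 7
  001 = 1
  110 = 6
  101 = 5
  011 = 3
= 0o171653


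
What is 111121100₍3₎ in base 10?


Positional values (base 3):
  0 × 3^0 = 0 × 1 = 0
  0 × 3^1 = 0 × 3 = 0
  1 × 3^2 = 1 × 9 = 9
  1 × 3^3 = 1 × 27 = 27
  2 × 3^4 = 2 × 81 = 162
  1 × 3^5 = 1 × 243 = 243
  1 × 3^6 = 1 × 729 = 729
  1 × 3^7 = 1 × 2187 = 2187
  1 × 3^8 = 1 × 6561 = 6561
Sum = 0 + 0 + 9 + 27 + 162 + 243 + 729 + 2187 + 6561
= 9918


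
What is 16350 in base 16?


Divide by 16 repeatedly:
16350 ÷ 16 = 1021 remainder 14 (E)
1021 ÷ 16 = 63 remainder 13 (D)
63 ÷ 16 = 3 remainder 15 (F)
3 ÷ 16 = 0 remainder 3 (3)
Reading remainders bottom-up:
= 0x3FDE


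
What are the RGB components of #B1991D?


Hex: #B1991D
R = B1₁₆ = 177
G = 99₁₆ = 153
B = 1D₁₆ = 29
= RGB(177, 153, 29)


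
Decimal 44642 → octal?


Divide by 8 repeatedly:
44642 ÷ 8 = 5580 remainder 2
5580 ÷ 8 = 697 remainder 4
697 ÷ 8 = 87 remainder 1
87 ÷ 8 = 10 remainder 7
10 ÷ 8 = 1 remainder 2
1 ÷ 8 = 0 remainder 1
Reading remainders bottom-up:
= 0o127142


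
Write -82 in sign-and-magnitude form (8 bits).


Sign bit: 1 (negative)
Magnitude: 82 = 1010010
= 11010010


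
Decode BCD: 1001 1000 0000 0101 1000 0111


Each 4-bit group → digit:
  1001 → 9
  1000 → 8
  0000 → 0
  0101 → 5
  1000 → 8
  0111 → 7
= 980587


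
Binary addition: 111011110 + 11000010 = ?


Align and add column by column (LSB to MSB, carry propagating):
  0111011110
+ 0011000010
  ----------
  col 0: 0 + 0 + 0 (carry in) = 0 → bit 0, carry out 0
  col 1: 1 + 1 + 0 (carry in) = 2 → bit 0, carry out 1
  col 2: 1 + 0 + 1 (carry in) = 2 → bit 0, carry out 1
  col 3: 1 + 0 + 1 (carry in) = 2 → bit 0, carry out 1
  col 4: 1 + 0 + 1 (carry in) = 2 → bit 0, carry out 1
  col 5: 0 + 0 + 1 (carry in) = 1 → bit 1, carry out 0
  col 6: 1 + 1 + 0 (carry in) = 2 → bit 0, carry out 1
  col 7: 1 + 1 + 1 (carry in) = 3 → bit 1, carry out 1
  col 8: 1 + 0 + 1 (carry in) = 2 → bit 0, carry out 1
  col 9: 0 + 0 + 1 (carry in) = 1 → bit 1, carry out 0
Reading bits MSB→LSB: 1010100000
Strip leading zeros: 1010100000
= 1010100000


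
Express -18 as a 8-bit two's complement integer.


Original: 00010010
Step 1 - Invert all bits: 11101101
Step 2 - Add 1: 11101101 + 1
= 11101110 (represents -18)


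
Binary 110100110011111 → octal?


Group into 3-bit groups: 110100110011111
  110 = 6
  100 = 4
  110 = 6
  011 = 3
  111 = 7
= 0o64637


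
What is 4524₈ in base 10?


Positional values:
Position 0: 4 × 8^0 = 4
Position 1: 2 × 8^1 = 16
Position 2: 5 × 8^2 = 320
Position 3: 4 × 8^3 = 2048
Sum = 4 + 16 + 320 + 2048
= 2388


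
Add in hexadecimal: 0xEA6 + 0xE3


Align and add column by column (LSB to MSB, each column mod 16 with carry):
  0EA6
+ 00E3
  ----
  col 0: 6(6) + 3(3) + 0 (carry in) = 9 → 9(9), carry out 0
  col 1: A(10) + E(14) + 0 (carry in) = 24 → 8(8), carry out 1
  col 2: E(14) + 0(0) + 1 (carry in) = 15 → F(15), carry out 0
  col 3: 0(0) + 0(0) + 0 (carry in) = 0 → 0(0), carry out 0
Reading digits MSB→LSB: 0F89
Strip leading zeros: F89
= 0xF89


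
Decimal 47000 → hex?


Divide by 16 repeatedly:
47000 ÷ 16 = 2937 remainder 8 (8)
2937 ÷ 16 = 183 remainder 9 (9)
183 ÷ 16 = 11 remainder 7 (7)
11 ÷ 16 = 0 remainder 11 (B)
Reading remainders bottom-up:
= 0xB798


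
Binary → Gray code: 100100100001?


Binary: 100100100001
Gray code: G = B XOR (B >> 1)
B >> 1 = 010010010000
100100100001 XOR 010010010000:
  1 XOR 0 = 1
  0 XOR 1 = 1
  0 XOR 0 = 0
  1 XOR 0 = 1
  0 XOR 1 = 1
  0 XOR 0 = 0
  1 XOR 0 = 1
  0 XOR 1 = 1
  0 XOR 0 = 0
  0 XOR 0 = 0
  0 XOR 0 = 0
  1 XOR 0 = 1
= 110110110001


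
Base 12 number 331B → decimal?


Positional values (base 12):
  B × 12^0 = 11 × 1 = 11
  1 × 12^1 = 1 × 12 = 12
  3 × 12^2 = 3 × 144 = 432
  3 × 12^3 = 3 × 1728 = 5184
Sum = 11 + 12 + 432 + 5184
= 5639


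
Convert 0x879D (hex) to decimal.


Positional values:
Position 0: D × 16^0 = 13 × 1 = 13
Position 1: 9 × 16^1 = 9 × 16 = 144
Position 2: 7 × 16^2 = 7 × 256 = 1792
Position 3: 8 × 16^3 = 8 × 4096 = 32768
Sum = 13 + 144 + 1792 + 32768
= 34717


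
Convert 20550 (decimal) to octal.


Divide by 8 repeatedly:
20550 ÷ 8 = 2568 remainder 6
2568 ÷ 8 = 321 remainder 0
321 ÷ 8 = 40 remainder 1
40 ÷ 8 = 5 remainder 0
5 ÷ 8 = 0 remainder 5
Reading remainders bottom-up:
= 0o50106


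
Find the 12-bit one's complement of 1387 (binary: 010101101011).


Original: 010101101011
Invert all bits:
  bit 0: 0 → 1
  bit 1: 1 → 0
  bit 2: 0 → 1
  bit 3: 1 → 0
  bit 4: 0 → 1
  bit 5: 1 → 0
  bit 6: 1 → 0
  bit 7: 0 → 1
  bit 8: 1 → 0
  bit 9: 0 → 1
  bit 10: 1 → 0
  bit 11: 1 → 0
= 101010010100


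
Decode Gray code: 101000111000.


Gray code: 101000111000
MSB stays the same: 1
Each subsequent bit = prev_binary XOR current_gray:
  B[1] = 1 XOR 0 = 1
  B[2] = 1 XOR 1 = 0
  B[3] = 0 XOR 0 = 0
  B[4] = 0 XOR 0 = 0
  B[5] = 0 XOR 0 = 0
  B[6] = 0 XOR 1 = 1
  B[7] = 1 XOR 1 = 0
  B[8] = 0 XOR 1 = 1
  B[9] = 1 XOR 0 = 1
  B[10] = 1 XOR 0 = 1
  B[11] = 1 XOR 0 = 1
= 110000101111 (3119 decimal)


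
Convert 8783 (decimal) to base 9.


Divide by 9 repeatedly:
8783 ÷ 9 = 975 remainder 8
975 ÷ 9 = 108 remainder 3
108 ÷ 9 = 12 remainder 0
12 ÷ 9 = 1 remainder 3
1 ÷ 9 = 0 remainder 1
Reading remainders bottom-up:
= 13038


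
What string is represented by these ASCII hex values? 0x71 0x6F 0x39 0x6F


Codes (hex): 0x71 0x6F 0x39 0x6F
Per-code ASCII lookup:
  0x71 = 113  (range 97-122: lowercase, 113 - 97 = 16) → 'q'
  0x6F = 111  (range 97-122: lowercase, 111 - 97 = 14) → 'o'
  0x39 = 57  (range 48-57: digits, 57 - 48 = 9) → '9'
  0x6F = 111  (range 97-122: lowercase, 111 - 97 = 14) → 'o'
= 'qo9o'


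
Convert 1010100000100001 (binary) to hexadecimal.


Group into 4-bit nibbles: 1010100000100001
  1010 = A
  1000 = 8
  0010 = 2
  0001 = 1
= 0xA821


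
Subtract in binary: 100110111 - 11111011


Align and subtract column by column (LSB to MSB, borrowing when needed):
  100110111
- 011111011
  ---------
  col 0: (1 - 0 borrow-in) - 1 → 1 - 1 = 0, borrow out 0
  col 1: (1 - 0 borrow-in) - 1 → 1 - 1 = 0, borrow out 0
  col 2: (1 - 0 borrow-in) - 0 → 1 - 0 = 1, borrow out 0
  col 3: (0 - 0 borrow-in) - 1 → borrow from next column: (0+2) - 1 = 1, borrow out 1
  col 4: (1 - 1 borrow-in) - 1 → borrow from next column: (0+2) - 1 = 1, borrow out 1
  col 5: (1 - 1 borrow-in) - 1 → borrow from next column: (0+2) - 1 = 1, borrow out 1
  col 6: (0 - 1 borrow-in) - 1 → borrow from next column: (-1+2) - 1 = 0, borrow out 1
  col 7: (0 - 1 borrow-in) - 1 → borrow from next column: (-1+2) - 1 = 0, borrow out 1
  col 8: (1 - 1 borrow-in) - 0 → 0 - 0 = 0, borrow out 0
Reading bits MSB→LSB: 000111100
Strip leading zeros: 111100
= 111100


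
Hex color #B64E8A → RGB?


Hex: #B64E8A
R = B6₁₆ = 182
G = 4E₁₆ = 78
B = 8A₁₆ = 138
= RGB(182, 78, 138)


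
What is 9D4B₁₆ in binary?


Each hex digit → 4 binary bits:
  9 = 1001
  D = 1101
  4 = 0100
  B = 1011
Concatenate: 1001 1101 0100 1011
= 1001110101001011


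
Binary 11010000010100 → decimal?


Positional values:
Bit 2: 1 × 2^2 = 4
Bit 4: 1 × 2^4 = 16
Bit 10: 1 × 2^10 = 1024
Bit 12: 1 × 2^12 = 4096
Bit 13: 1 × 2^13 = 8192
Sum = 4 + 16 + 1024 + 4096 + 8192
= 13332


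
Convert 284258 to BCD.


Each digit → 4-bit binary:
  2 → 0010
  8 → 1000
  4 → 0100
  2 → 0010
  5 → 0101
  8 → 1000
= 0010 1000 0100 0010 0101 1000


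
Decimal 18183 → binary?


Divide by 2 repeatedly:
18183 ÷ 2 = 9091 remainder 1
9091 ÷ 2 = 4545 remainder 1
4545 ÷ 2 = 2272 remainder 1
2272 ÷ 2 = 1136 remainder 0
1136 ÷ 2 = 568 remainder 0
568 ÷ 2 = 284 remainder 0
284 ÷ 2 = 142 remainder 0
142 ÷ 2 = 71 remainder 0
71 ÷ 2 = 35 remainder 1
35 ÷ 2 = 17 remainder 1
17 ÷ 2 = 8 remainder 1
8 ÷ 2 = 4 remainder 0
4 ÷ 2 = 2 remainder 0
2 ÷ 2 = 1 remainder 0
1 ÷ 2 = 0 remainder 1
Reading remainders bottom-up:
= 100011100000111


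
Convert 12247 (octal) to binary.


Each octal digit → 3 binary bits:
  1 = 001
  2 = 010
  2 = 010
  4 = 100
  7 = 111
Concatenate: 001 010 010 100 111
= 001010010100111


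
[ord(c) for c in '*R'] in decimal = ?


String: '*R'  (2 characters)
Per-character ASCII lookup:
  '*': special character: '*' = 42
  'R': uppercase starts at 65: 'R' = 65 + 17 = 82
= 42 82


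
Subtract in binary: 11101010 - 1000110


Align and subtract column by column (LSB to MSB, borrowing when needed):
  11101010
- 01000110
  --------
  col 0: (0 - 0 borrow-in) - 0 → 0 - 0 = 0, borrow out 0
  col 1: (1 - 0 borrow-in) - 1 → 1 - 1 = 0, borrow out 0
  col 2: (0 - 0 borrow-in) - 1 → borrow from next column: (0+2) - 1 = 1, borrow out 1
  col 3: (1 - 1 borrow-in) - 0 → 0 - 0 = 0, borrow out 0
  col 4: (0 - 0 borrow-in) - 0 → 0 - 0 = 0, borrow out 0
  col 5: (1 - 0 borrow-in) - 0 → 1 - 0 = 1, borrow out 0
  col 6: (1 - 0 borrow-in) - 1 → 1 - 1 = 0, borrow out 0
  col 7: (1 - 0 borrow-in) - 0 → 1 - 0 = 1, borrow out 0
Reading bits MSB→LSB: 10100100
Strip leading zeros: 10100100
= 10100100


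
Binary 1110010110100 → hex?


Group into 4-bit nibbles: 0001110010110100
  0001 = 1
  1100 = C
  1011 = B
  0100 = 4
= 0x1CB4


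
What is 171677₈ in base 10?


Positional values:
Position 0: 7 × 8^0 = 7
Position 1: 7 × 8^1 = 56
Position 2: 6 × 8^2 = 384
Position 3: 1 × 8^3 = 512
Position 4: 7 × 8^4 = 28672
Position 5: 1 × 8^5 = 32768
Sum = 7 + 56 + 384 + 512 + 28672 + 32768
= 62399


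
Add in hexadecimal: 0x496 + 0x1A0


Align and add column by column (LSB to MSB, each column mod 16 with carry):
  0496
+ 01A0
  ----
  col 0: 6(6) + 0(0) + 0 (carry in) = 6 → 6(6), carry out 0
  col 1: 9(9) + A(10) + 0 (carry in) = 19 → 3(3), carry out 1
  col 2: 4(4) + 1(1) + 1 (carry in) = 6 → 6(6), carry out 0
  col 3: 0(0) + 0(0) + 0 (carry in) = 0 → 0(0), carry out 0
Reading digits MSB→LSB: 0636
Strip leading zeros: 636
= 0x636


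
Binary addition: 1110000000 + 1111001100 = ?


Align and add column by column (LSB to MSB, carry propagating):
  01110000000
+ 01111001100
  -----------
  col 0: 0 + 0 + 0 (carry in) = 0 → bit 0, carry out 0
  col 1: 0 + 0 + 0 (carry in) = 0 → bit 0, carry out 0
  col 2: 0 + 1 + 0 (carry in) = 1 → bit 1, carry out 0
  col 3: 0 + 1 + 0 (carry in) = 1 → bit 1, carry out 0
  col 4: 0 + 0 + 0 (carry in) = 0 → bit 0, carry out 0
  col 5: 0 + 0 + 0 (carry in) = 0 → bit 0, carry out 0
  col 6: 0 + 1 + 0 (carry in) = 1 → bit 1, carry out 0
  col 7: 1 + 1 + 0 (carry in) = 2 → bit 0, carry out 1
  col 8: 1 + 1 + 1 (carry in) = 3 → bit 1, carry out 1
  col 9: 1 + 1 + 1 (carry in) = 3 → bit 1, carry out 1
  col 10: 0 + 0 + 1 (carry in) = 1 → bit 1, carry out 0
Reading bits MSB→LSB: 11101001100
Strip leading zeros: 11101001100
= 11101001100


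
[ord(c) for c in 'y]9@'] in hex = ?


String: 'y]9@'  (4 characters)
Per-character ASCII lookup:
  'y': lowercase starts at 97: 'y' = 97 + 24 = 121 → 0x79
  ']': special character: ']' = 93 → 0x5D
  '9': digits start at 48: '9' = 48 + 9 = 57 → 0x39
  '@': special character: '@' = 64 → 0x40
= 0x79 0x5D 0x39 0x40


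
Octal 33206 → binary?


Each octal digit → 3 binary bits:
  3 = 011
  3 = 011
  2 = 010
  0 = 000
  6 = 110
Concatenate: 011 011 010 000 110
= 011011010000110


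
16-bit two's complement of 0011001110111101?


Original: 0011001110111101
Step 1 - Invert all bits: 1100110001000010
Step 2 - Add 1: 1100110001000010 + 1
= 1100110001000011 (represents -13245)


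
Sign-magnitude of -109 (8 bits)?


Sign bit: 1 (negative)
Magnitude: 109 = 1101101
= 11101101


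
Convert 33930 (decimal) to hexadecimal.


Divide by 16 repeatedly:
33930 ÷ 16 = 2120 remainder 10 (A)
2120 ÷ 16 = 132 remainder 8 (8)
132 ÷ 16 = 8 remainder 4 (4)
8 ÷ 16 = 0 remainder 8 (8)
Reading remainders bottom-up:
= 0x848A


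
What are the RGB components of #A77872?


Hex: #A77872
R = A7₁₆ = 167
G = 78₁₆ = 120
B = 72₁₆ = 114
= RGB(167, 120, 114)


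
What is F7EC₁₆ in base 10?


Positional values:
Position 0: C × 16^0 = 12 × 1 = 12
Position 1: E × 16^1 = 14 × 16 = 224
Position 2: 7 × 16^2 = 7 × 256 = 1792
Position 3: F × 16^3 = 15 × 4096 = 61440
Sum = 12 + 224 + 1792 + 61440
= 63468


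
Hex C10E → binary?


Each hex digit → 4 binary bits:
  C = 1100
  1 = 0001
  0 = 0000
  E = 1110
Concatenate: 1100 0001 0000 1110
= 1100000100001110


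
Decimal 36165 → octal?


Divide by 8 repeatedly:
36165 ÷ 8 = 4520 remainder 5
4520 ÷ 8 = 565 remainder 0
565 ÷ 8 = 70 remainder 5
70 ÷ 8 = 8 remainder 6
8 ÷ 8 = 1 remainder 0
1 ÷ 8 = 0 remainder 1
Reading remainders bottom-up:
= 0o106505


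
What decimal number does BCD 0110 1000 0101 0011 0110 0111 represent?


Each 4-bit group → digit:
  0110 → 6
  1000 → 8
  0101 → 5
  0011 → 3
  0110 → 6
  0111 → 7
= 685367


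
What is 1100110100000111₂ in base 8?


Group into 3-bit groups: 001100110100000111
  001 = 1
  100 = 4
  110 = 6
  100 = 4
  000 = 0
  111 = 7
= 0o146407


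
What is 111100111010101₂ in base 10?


Positional values:
Bit 0: 1 × 2^0 = 1
Bit 2: 1 × 2^2 = 4
Bit 4: 1 × 2^4 = 16
Bit 6: 1 × 2^6 = 64
Bit 7: 1 × 2^7 = 128
Bit 8: 1 × 2^8 = 256
Bit 11: 1 × 2^11 = 2048
Bit 12: 1 × 2^12 = 4096
Bit 13: 1 × 2^13 = 8192
Bit 14: 1 × 2^14 = 16384
Sum = 1 + 4 + 16 + 64 + 128 + 256 + 2048 + 4096 + 8192 + 16384
= 31189


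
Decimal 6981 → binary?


Divide by 2 repeatedly:
6981 ÷ 2 = 3490 remainder 1
3490 ÷ 2 = 1745 remainder 0
1745 ÷ 2 = 872 remainder 1
872 ÷ 2 = 436 remainder 0
436 ÷ 2 = 218 remainder 0
218 ÷ 2 = 109 remainder 0
109 ÷ 2 = 54 remainder 1
54 ÷ 2 = 27 remainder 0
27 ÷ 2 = 13 remainder 1
13 ÷ 2 = 6 remainder 1
6 ÷ 2 = 3 remainder 0
3 ÷ 2 = 1 remainder 1
1 ÷ 2 = 0 remainder 1
Reading remainders bottom-up:
= 1101101000101


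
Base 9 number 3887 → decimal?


Positional values (base 9):
  7 × 9^0 = 7 × 1 = 7
  8 × 9^1 = 8 × 9 = 72
  8 × 9^2 = 8 × 81 = 648
  3 × 9^3 = 3 × 729 = 2187
Sum = 7 + 72 + 648 + 2187
= 2914


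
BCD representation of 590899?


Each digit → 4-bit binary:
  5 → 0101
  9 → 1001
  0 → 0000
  8 → 1000
  9 → 1001
  9 → 1001
= 0101 1001 0000 1000 1001 1001


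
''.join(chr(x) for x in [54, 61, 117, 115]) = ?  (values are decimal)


Codes (decimal): 54 61 117 115
Per-code ASCII lookup:
  54  (range 48-57: digits, 54 - 48 = 6) → '6'
  61  (special character) → '='
  117  (range 97-122: lowercase, 117 - 97 = 20) → 'u'
  115  (range 97-122: lowercase, 115 - 97 = 18) → 's'
= '6=us'


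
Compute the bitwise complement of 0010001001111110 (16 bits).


Original: 0010001001111110
Invert all bits:
  bit 0: 0 → 1
  bit 1: 0 → 1
  bit 2: 1 → 0
  bit 3: 0 → 1
  bit 4: 0 → 1
  bit 5: 0 → 1
  bit 6: 1 → 0
  bit 7: 0 → 1
  bit 8: 0 → 1
  bit 9: 1 → 0
  bit 10: 1 → 0
  bit 11: 1 → 0
  bit 12: 1 → 0
  bit 13: 1 → 0
  bit 14: 1 → 0
  bit 15: 0 → 1
= 1101110110000001


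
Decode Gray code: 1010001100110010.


Gray code: 1010001100110010
MSB stays the same: 1
Each subsequent bit = prev_binary XOR current_gray:
  B[1] = 1 XOR 0 = 1
  B[2] = 1 XOR 1 = 0
  B[3] = 0 XOR 0 = 0
  B[4] = 0 XOR 0 = 0
  B[5] = 0 XOR 0 = 0
  B[6] = 0 XOR 1 = 1
  B[7] = 1 XOR 1 = 0
  B[8] = 0 XOR 0 = 0
  B[9] = 0 XOR 0 = 0
  B[10] = 0 XOR 1 = 1
  B[11] = 1 XOR 1 = 0
  B[12] = 0 XOR 0 = 0
  B[13] = 0 XOR 0 = 0
  B[14] = 0 XOR 1 = 1
  B[15] = 1 XOR 0 = 1
= 1100001000100011 (49699 decimal)


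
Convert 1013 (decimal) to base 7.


Divide by 7 repeatedly:
1013 ÷ 7 = 144 remainder 5
144 ÷ 7 = 20 remainder 4
20 ÷ 7 = 2 remainder 6
2 ÷ 7 = 0 remainder 2
Reading remainders bottom-up:
= 2645


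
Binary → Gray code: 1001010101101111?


Binary: 1001010101101111
Gray code: G = B XOR (B >> 1)
B >> 1 = 0100101010110111
1001010101101111 XOR 0100101010110111:
  1 XOR 0 = 1
  0 XOR 1 = 1
  0 XOR 0 = 0
  1 XOR 0 = 1
  0 XOR 1 = 1
  1 XOR 0 = 1
  0 XOR 1 = 1
  1 XOR 0 = 1
  0 XOR 1 = 1
  1 XOR 0 = 1
  1 XOR 1 = 0
  0 XOR 1 = 1
  1 XOR 0 = 1
  1 XOR 1 = 0
  1 XOR 1 = 0
  1 XOR 1 = 0
= 1101111111011000


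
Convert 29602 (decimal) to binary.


Divide by 2 repeatedly:
29602 ÷ 2 = 14801 remainder 0
14801 ÷ 2 = 7400 remainder 1
7400 ÷ 2 = 3700 remainder 0
3700 ÷ 2 = 1850 remainder 0
1850 ÷ 2 = 925 remainder 0
925 ÷ 2 = 462 remainder 1
462 ÷ 2 = 231 remainder 0
231 ÷ 2 = 115 remainder 1
115 ÷ 2 = 57 remainder 1
57 ÷ 2 = 28 remainder 1
28 ÷ 2 = 14 remainder 0
14 ÷ 2 = 7 remainder 0
7 ÷ 2 = 3 remainder 1
3 ÷ 2 = 1 remainder 1
1 ÷ 2 = 0 remainder 1
Reading remainders bottom-up:
= 111001110100010


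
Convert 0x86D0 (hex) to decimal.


Positional values:
Position 0: 0 × 16^0 = 0 × 1 = 0
Position 1: D × 16^1 = 13 × 16 = 208
Position 2: 6 × 16^2 = 6 × 256 = 1536
Position 3: 8 × 16^3 = 8 × 4096 = 32768
Sum = 0 + 208 + 1536 + 32768
= 34512


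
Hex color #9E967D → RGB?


Hex: #9E967D
R = 9E₁₆ = 158
G = 96₁₆ = 150
B = 7D₁₆ = 125
= RGB(158, 150, 125)


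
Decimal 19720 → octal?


Divide by 8 repeatedly:
19720 ÷ 8 = 2465 remainder 0
2465 ÷ 8 = 308 remainder 1
308 ÷ 8 = 38 remainder 4
38 ÷ 8 = 4 remainder 6
4 ÷ 8 = 0 remainder 4
Reading remainders bottom-up:
= 0o46410


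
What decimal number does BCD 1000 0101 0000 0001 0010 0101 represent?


Each 4-bit group → digit:
  1000 → 8
  0101 → 5
  0000 → 0
  0001 → 1
  0010 → 2
  0101 → 5
= 850125


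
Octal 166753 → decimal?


Positional values:
Position 0: 3 × 8^0 = 3
Position 1: 5 × 8^1 = 40
Position 2: 7 × 8^2 = 448
Position 3: 6 × 8^3 = 3072
Position 4: 6 × 8^4 = 24576
Position 5: 1 × 8^5 = 32768
Sum = 3 + 40 + 448 + 3072 + 24576 + 32768
= 60907


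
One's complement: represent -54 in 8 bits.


Original: 00110110
Invert all bits:
  bit 0: 0 → 1
  bit 1: 0 → 1
  bit 2: 1 → 0
  bit 3: 1 → 0
  bit 4: 0 → 1
  bit 5: 1 → 0
  bit 6: 1 → 0
  bit 7: 0 → 1
= 11001001


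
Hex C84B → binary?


Each hex digit → 4 binary bits:
  C = 1100
  8 = 1000
  4 = 0100
  B = 1011
Concatenate: 1100 1000 0100 1011
= 1100100001001011


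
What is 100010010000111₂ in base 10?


Positional values:
Bit 0: 1 × 2^0 = 1
Bit 1: 1 × 2^1 = 2
Bit 2: 1 × 2^2 = 4
Bit 7: 1 × 2^7 = 128
Bit 10: 1 × 2^10 = 1024
Bit 14: 1 × 2^14 = 16384
Sum = 1 + 2 + 4 + 128 + 1024 + 16384
= 17543


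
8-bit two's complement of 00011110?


Original: 00011110
Step 1 - Invert all bits: 11100001
Step 2 - Add 1: 11100001 + 1
= 11100010 (represents -30)


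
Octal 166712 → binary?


Each octal digit → 3 binary bits:
  1 = 001
  6 = 110
  6 = 110
  7 = 111
  1 = 001
  2 = 010
Concatenate: 001 110 110 111 001 010
= 001110110111001010


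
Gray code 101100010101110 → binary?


Gray code: 101100010101110
MSB stays the same: 1
Each subsequent bit = prev_binary XOR current_gray:
  B[1] = 1 XOR 0 = 1
  B[2] = 1 XOR 1 = 0
  B[3] = 0 XOR 1 = 1
  B[4] = 1 XOR 0 = 1
  B[5] = 1 XOR 0 = 1
  B[6] = 1 XOR 0 = 1
  B[7] = 1 XOR 1 = 0
  B[8] = 0 XOR 0 = 0
  B[9] = 0 XOR 1 = 1
  B[10] = 1 XOR 0 = 1
  B[11] = 1 XOR 1 = 0
  B[12] = 0 XOR 1 = 1
  B[13] = 1 XOR 1 = 0
  B[14] = 0 XOR 0 = 0
= 110111100110100 (28468 decimal)


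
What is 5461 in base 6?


Divide by 6 repeatedly:
5461 ÷ 6 = 910 remainder 1
910 ÷ 6 = 151 remainder 4
151 ÷ 6 = 25 remainder 1
25 ÷ 6 = 4 remainder 1
4 ÷ 6 = 0 remainder 4
Reading remainders bottom-up:
= 41141


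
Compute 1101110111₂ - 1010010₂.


Align and subtract column by column (LSB to MSB, borrowing when needed):
  1101110111
- 0001010010
  ----------
  col 0: (1 - 0 borrow-in) - 0 → 1 - 0 = 1, borrow out 0
  col 1: (1 - 0 borrow-in) - 1 → 1 - 1 = 0, borrow out 0
  col 2: (1 - 0 borrow-in) - 0 → 1 - 0 = 1, borrow out 0
  col 3: (0 - 0 borrow-in) - 0 → 0 - 0 = 0, borrow out 0
  col 4: (1 - 0 borrow-in) - 1 → 1 - 1 = 0, borrow out 0
  col 5: (1 - 0 borrow-in) - 0 → 1 - 0 = 1, borrow out 0
  col 6: (1 - 0 borrow-in) - 1 → 1 - 1 = 0, borrow out 0
  col 7: (0 - 0 borrow-in) - 0 → 0 - 0 = 0, borrow out 0
  col 8: (1 - 0 borrow-in) - 0 → 1 - 0 = 1, borrow out 0
  col 9: (1 - 0 borrow-in) - 0 → 1 - 0 = 1, borrow out 0
Reading bits MSB→LSB: 1100100101
Strip leading zeros: 1100100101
= 1100100101


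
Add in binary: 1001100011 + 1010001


Align and add column by column (LSB to MSB, carry propagating):
  01001100011
+ 00001010001
  -----------
  col 0: 1 + 1 + 0 (carry in) = 2 → bit 0, carry out 1
  col 1: 1 + 0 + 1 (carry in) = 2 → bit 0, carry out 1
  col 2: 0 + 0 + 1 (carry in) = 1 → bit 1, carry out 0
  col 3: 0 + 0 + 0 (carry in) = 0 → bit 0, carry out 0
  col 4: 0 + 1 + 0 (carry in) = 1 → bit 1, carry out 0
  col 5: 1 + 0 + 0 (carry in) = 1 → bit 1, carry out 0
  col 6: 1 + 1 + 0 (carry in) = 2 → bit 0, carry out 1
  col 7: 0 + 0 + 1 (carry in) = 1 → bit 1, carry out 0
  col 8: 0 + 0 + 0 (carry in) = 0 → bit 0, carry out 0
  col 9: 1 + 0 + 0 (carry in) = 1 → bit 1, carry out 0
  col 10: 0 + 0 + 0 (carry in) = 0 → bit 0, carry out 0
Reading bits MSB→LSB: 01010110100
Strip leading zeros: 1010110100
= 1010110100


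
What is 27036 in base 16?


Divide by 16 repeatedly:
27036 ÷ 16 = 1689 remainder 12 (C)
1689 ÷ 16 = 105 remainder 9 (9)
105 ÷ 16 = 6 remainder 9 (9)
6 ÷ 16 = 0 remainder 6 (6)
Reading remainders bottom-up:
= 0x699C


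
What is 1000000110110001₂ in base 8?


Group into 3-bit groups: 001000000110110001
  001 = 1
  000 = 0
  000 = 0
  110 = 6
  110 = 6
  001 = 1
= 0o100661


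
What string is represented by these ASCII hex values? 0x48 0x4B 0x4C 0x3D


Codes (hex): 0x48 0x4B 0x4C 0x3D
Per-code ASCII lookup:
  0x48 = 72  (range 65-90: uppercase, 72 - 65 = 7) → 'H'
  0x4B = 75  (range 65-90: uppercase, 75 - 65 = 10) → 'K'
  0x4C = 76  (range 65-90: uppercase, 76 - 65 = 11) → 'L'
  0x3D = 61  (special character) → '='
= 'HKL='


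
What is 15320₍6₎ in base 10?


Positional values (base 6):
  0 × 6^0 = 0 × 1 = 0
  2 × 6^1 = 2 × 6 = 12
  3 × 6^2 = 3 × 36 = 108
  5 × 6^3 = 5 × 216 = 1080
  1 × 6^4 = 1 × 1296 = 1296
Sum = 0 + 12 + 108 + 1080 + 1296
= 2496


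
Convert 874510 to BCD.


Each digit → 4-bit binary:
  8 → 1000
  7 → 0111
  4 → 0100
  5 → 0101
  1 → 0001
  0 → 0000
= 1000 0111 0100 0101 0001 0000


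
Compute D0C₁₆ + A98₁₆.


Align and add column by column (LSB to MSB, each column mod 16 with carry):
  0D0C
+ 0A98
  ----
  col 0: C(12) + 8(8) + 0 (carry in) = 20 → 4(4), carry out 1
  col 1: 0(0) + 9(9) + 1 (carry in) = 10 → A(10), carry out 0
  col 2: D(13) + A(10) + 0 (carry in) = 23 → 7(7), carry out 1
  col 3: 0(0) + 0(0) + 1 (carry in) = 1 → 1(1), carry out 0
Reading digits MSB→LSB: 17A4
Strip leading zeros: 17A4
= 0x17A4


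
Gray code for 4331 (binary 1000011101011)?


Binary: 1000011101011
Gray code: G = B XOR (B >> 1)
B >> 1 = 0100001110101
1000011101011 XOR 0100001110101:
  1 XOR 0 = 1
  0 XOR 1 = 1
  0 XOR 0 = 0
  0 XOR 0 = 0
  0 XOR 0 = 0
  1 XOR 0 = 1
  1 XOR 1 = 0
  1 XOR 1 = 0
  0 XOR 1 = 1
  1 XOR 0 = 1
  0 XOR 1 = 1
  1 XOR 0 = 1
  1 XOR 1 = 0
= 1100010011110


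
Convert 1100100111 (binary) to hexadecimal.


Group into 4-bit nibbles: 001100100111
  0011 = 3
  0010 = 2
  0111 = 7
= 0x327


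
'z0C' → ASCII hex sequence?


String: 'z0C'  (3 characters)
Per-character ASCII lookup:
  'z': lowercase starts at 97: 'z' = 97 + 25 = 122 → 0x7A
  '0': digits start at 48: '0' = 48 + 0 = 48 → 0x30
  'C': uppercase starts at 65: 'C' = 65 + 2 = 67 → 0x43
= 0x7A 0x30 0x43


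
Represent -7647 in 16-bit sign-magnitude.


Sign bit: 1 (negative)
Magnitude: 7647 = 001110111011111
= 1001110111011111


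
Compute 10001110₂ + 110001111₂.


Align and add column by column (LSB to MSB, carry propagating):
  0010001110
+ 0110001111
  ----------
  col 0: 0 + 1 + 0 (carry in) = 1 → bit 1, carry out 0
  col 1: 1 + 1 + 0 (carry in) = 2 → bit 0, carry out 1
  col 2: 1 + 1 + 1 (carry in) = 3 → bit 1, carry out 1
  col 3: 1 + 1 + 1 (carry in) = 3 → bit 1, carry out 1
  col 4: 0 + 0 + 1 (carry in) = 1 → bit 1, carry out 0
  col 5: 0 + 0 + 0 (carry in) = 0 → bit 0, carry out 0
  col 6: 0 + 0 + 0 (carry in) = 0 → bit 0, carry out 0
  col 7: 1 + 1 + 0 (carry in) = 2 → bit 0, carry out 1
  col 8: 0 + 1 + 1 (carry in) = 2 → bit 0, carry out 1
  col 9: 0 + 0 + 1 (carry in) = 1 → bit 1, carry out 0
Reading bits MSB→LSB: 1000011101
Strip leading zeros: 1000011101
= 1000011101


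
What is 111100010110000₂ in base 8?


Group into 3-bit groups: 111100010110000
  111 = 7
  100 = 4
  010 = 2
  110 = 6
  000 = 0
= 0o74260


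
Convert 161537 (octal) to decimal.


Positional values:
Position 0: 7 × 8^0 = 7
Position 1: 3 × 8^1 = 24
Position 2: 5 × 8^2 = 320
Position 3: 1 × 8^3 = 512
Position 4: 6 × 8^4 = 24576
Position 5: 1 × 8^5 = 32768
Sum = 7 + 24 + 320 + 512 + 24576 + 32768
= 58207


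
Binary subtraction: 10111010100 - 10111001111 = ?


Align and subtract column by column (LSB to MSB, borrowing when needed):
  10111010100
- 10111001111
  -----------
  col 0: (0 - 0 borrow-in) - 1 → borrow from next column: (0+2) - 1 = 1, borrow out 1
  col 1: (0 - 1 borrow-in) - 1 → borrow from next column: (-1+2) - 1 = 0, borrow out 1
  col 2: (1 - 1 borrow-in) - 1 → borrow from next column: (0+2) - 1 = 1, borrow out 1
  col 3: (0 - 1 borrow-in) - 1 → borrow from next column: (-1+2) - 1 = 0, borrow out 1
  col 4: (1 - 1 borrow-in) - 0 → 0 - 0 = 0, borrow out 0
  col 5: (0 - 0 borrow-in) - 0 → 0 - 0 = 0, borrow out 0
  col 6: (1 - 0 borrow-in) - 1 → 1 - 1 = 0, borrow out 0
  col 7: (1 - 0 borrow-in) - 1 → 1 - 1 = 0, borrow out 0
  col 8: (1 - 0 borrow-in) - 1 → 1 - 1 = 0, borrow out 0
  col 9: (0 - 0 borrow-in) - 0 → 0 - 0 = 0, borrow out 0
  col 10: (1 - 0 borrow-in) - 1 → 1 - 1 = 0, borrow out 0
Reading bits MSB→LSB: 00000000101
Strip leading zeros: 101
= 101


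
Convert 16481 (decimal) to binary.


Divide by 2 repeatedly:
16481 ÷ 2 = 8240 remainder 1
8240 ÷ 2 = 4120 remainder 0
4120 ÷ 2 = 2060 remainder 0
2060 ÷ 2 = 1030 remainder 0
1030 ÷ 2 = 515 remainder 0
515 ÷ 2 = 257 remainder 1
257 ÷ 2 = 128 remainder 1
128 ÷ 2 = 64 remainder 0
64 ÷ 2 = 32 remainder 0
32 ÷ 2 = 16 remainder 0
16 ÷ 2 = 8 remainder 0
8 ÷ 2 = 4 remainder 0
4 ÷ 2 = 2 remainder 0
2 ÷ 2 = 1 remainder 0
1 ÷ 2 = 0 remainder 1
Reading remainders bottom-up:
= 100000001100001


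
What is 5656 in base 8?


Divide by 8 repeatedly:
5656 ÷ 8 = 707 remainder 0
707 ÷ 8 = 88 remainder 3
88 ÷ 8 = 11 remainder 0
11 ÷ 8 = 1 remainder 3
1 ÷ 8 = 0 remainder 1
Reading remainders bottom-up:
= 0o13030


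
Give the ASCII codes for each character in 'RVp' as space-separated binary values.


String: 'RVp'  (3 characters)
Per-character ASCII lookup:
  'R': uppercase starts at 65: 'R' = 65 + 17 = 82 → 1010010
  'V': uppercase starts at 65: 'V' = 65 + 21 = 86 → 1010110
  'p': lowercase starts at 97: 'p' = 97 + 15 = 112 → 1110000
= 1010010 1010110 1110000


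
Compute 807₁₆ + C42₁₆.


Align and add column by column (LSB to MSB, each column mod 16 with carry):
  0807
+ 0C42
  ----
  col 0: 7(7) + 2(2) + 0 (carry in) = 9 → 9(9), carry out 0
  col 1: 0(0) + 4(4) + 0 (carry in) = 4 → 4(4), carry out 0
  col 2: 8(8) + C(12) + 0 (carry in) = 20 → 4(4), carry out 1
  col 3: 0(0) + 0(0) + 1 (carry in) = 1 → 1(1), carry out 0
Reading digits MSB→LSB: 1449
Strip leading zeros: 1449
= 0x1449


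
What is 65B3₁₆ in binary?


Each hex digit → 4 binary bits:
  6 = 0110
  5 = 0101
  B = 1011
  3 = 0011
Concatenate: 0110 0101 1011 0011
= 0110010110110011


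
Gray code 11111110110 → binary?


Gray code: 11111110110
MSB stays the same: 1
Each subsequent bit = prev_binary XOR current_gray:
  B[1] = 1 XOR 1 = 0
  B[2] = 0 XOR 1 = 1
  B[3] = 1 XOR 1 = 0
  B[4] = 0 XOR 1 = 1
  B[5] = 1 XOR 1 = 0
  B[6] = 0 XOR 1 = 1
  B[7] = 1 XOR 0 = 1
  B[8] = 1 XOR 1 = 0
  B[9] = 0 XOR 1 = 1
  B[10] = 1 XOR 0 = 1
= 10101011011 (1371 decimal)


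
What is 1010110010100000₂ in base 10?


Positional values:
Bit 5: 1 × 2^5 = 32
Bit 7: 1 × 2^7 = 128
Bit 10: 1 × 2^10 = 1024
Bit 11: 1 × 2^11 = 2048
Bit 13: 1 × 2^13 = 8192
Bit 15: 1 × 2^15 = 32768
Sum = 32 + 128 + 1024 + 2048 + 8192 + 32768
= 44192


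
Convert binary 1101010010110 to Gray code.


Binary: 1101010010110
Gray code: G = B XOR (B >> 1)
B >> 1 = 0110101001011
1101010010110 XOR 0110101001011:
  1 XOR 0 = 1
  1 XOR 1 = 0
  0 XOR 1 = 1
  1 XOR 0 = 1
  0 XOR 1 = 1
  1 XOR 0 = 1
  0 XOR 1 = 1
  0 XOR 0 = 0
  1 XOR 0 = 1
  0 XOR 1 = 1
  1 XOR 0 = 1
  1 XOR 1 = 0
  0 XOR 1 = 1
= 1011111011101


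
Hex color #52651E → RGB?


Hex: #52651E
R = 52₁₆ = 82
G = 65₁₆ = 101
B = 1E₁₆ = 30
= RGB(82, 101, 30)


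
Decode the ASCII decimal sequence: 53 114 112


Codes (decimal): 53 114 112
Per-code ASCII lookup:
  53  (range 48-57: digits, 53 - 48 = 5) → '5'
  114  (range 97-122: lowercase, 114 - 97 = 17) → 'r'
  112  (range 97-122: lowercase, 112 - 97 = 15) → 'p'
= '5rp'


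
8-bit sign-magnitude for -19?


Sign bit: 1 (negative)
Magnitude: 19 = 0010011
= 10010011


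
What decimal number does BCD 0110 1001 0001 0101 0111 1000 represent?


Each 4-bit group → digit:
  0110 → 6
  1001 → 9
  0001 → 1
  0101 → 5
  0111 → 7
  1000 → 8
= 691578


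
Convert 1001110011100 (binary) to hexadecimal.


Group into 4-bit nibbles: 0001001110011100
  0001 = 1
  0011 = 3
  1001 = 9
  1100 = C
= 0x139C


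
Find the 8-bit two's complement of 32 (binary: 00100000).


Original: 00100000
Step 1 - Invert all bits: 11011111
Step 2 - Add 1: 11011111 + 1
= 11100000 (represents -32)


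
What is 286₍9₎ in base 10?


Positional values (base 9):
  6 × 9^0 = 6 × 1 = 6
  8 × 9^1 = 8 × 9 = 72
  2 × 9^2 = 2 × 81 = 162
Sum = 6 + 72 + 162
= 240


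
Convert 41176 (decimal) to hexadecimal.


Divide by 16 repeatedly:
41176 ÷ 16 = 2573 remainder 8 (8)
2573 ÷ 16 = 160 remainder 13 (D)
160 ÷ 16 = 10 remainder 0 (0)
10 ÷ 16 = 0 remainder 10 (A)
Reading remainders bottom-up:
= 0xA0D8


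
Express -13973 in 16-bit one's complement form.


Original: 0011011010010101
Invert all bits:
  bit 0: 0 → 1
  bit 1: 0 → 1
  bit 2: 1 → 0
  bit 3: 1 → 0
  bit 4: 0 → 1
  bit 5: 1 → 0
  bit 6: 1 → 0
  bit 7: 0 → 1
  bit 8: 1 → 0
  bit 9: 0 → 1
  bit 10: 0 → 1
  bit 11: 1 → 0
  bit 12: 0 → 1
  bit 13: 1 → 0
  bit 14: 0 → 1
  bit 15: 1 → 0
= 1100100101101010


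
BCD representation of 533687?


Each digit → 4-bit binary:
  5 → 0101
  3 → 0011
  3 → 0011
  6 → 0110
  8 → 1000
  7 → 0111
= 0101 0011 0011 0110 1000 0111


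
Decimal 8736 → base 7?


Divide by 7 repeatedly:
8736 ÷ 7 = 1248 remainder 0
1248 ÷ 7 = 178 remainder 2
178 ÷ 7 = 25 remainder 3
25 ÷ 7 = 3 remainder 4
3 ÷ 7 = 0 remainder 3
Reading remainders bottom-up:
= 34320


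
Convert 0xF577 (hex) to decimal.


Positional values:
Position 0: 7 × 16^0 = 7 × 1 = 7
Position 1: 7 × 16^1 = 7 × 16 = 112
Position 2: 5 × 16^2 = 5 × 256 = 1280
Position 3: F × 16^3 = 15 × 4096 = 61440
Sum = 7 + 112 + 1280 + 61440
= 62839


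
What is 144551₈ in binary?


Each octal digit → 3 binary bits:
  1 = 001
  4 = 100
  4 = 100
  5 = 101
  5 = 101
  1 = 001
Concatenate: 001 100 100 101 101 001
= 001100100101101001


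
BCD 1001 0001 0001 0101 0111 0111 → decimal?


Each 4-bit group → digit:
  1001 → 9
  0001 → 1
  0001 → 1
  0101 → 5
  0111 → 7
  0111 → 7
= 911577


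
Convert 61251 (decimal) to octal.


Divide by 8 repeatedly:
61251 ÷ 8 = 7656 remainder 3
7656 ÷ 8 = 957 remainder 0
957 ÷ 8 = 119 remainder 5
119 ÷ 8 = 14 remainder 7
14 ÷ 8 = 1 remainder 6
1 ÷ 8 = 0 remainder 1
Reading remainders bottom-up:
= 0o167503


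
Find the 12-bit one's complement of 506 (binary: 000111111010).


Original: 000111111010
Invert all bits:
  bit 0: 0 → 1
  bit 1: 0 → 1
  bit 2: 0 → 1
  bit 3: 1 → 0
  bit 4: 1 → 0
  bit 5: 1 → 0
  bit 6: 1 → 0
  bit 7: 1 → 0
  bit 8: 1 → 0
  bit 9: 0 → 1
  bit 10: 1 → 0
  bit 11: 0 → 1
= 111000000101


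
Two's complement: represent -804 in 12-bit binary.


Original: 001100100100
Step 1 - Invert all bits: 110011011011
Step 2 - Add 1: 110011011011 + 1
= 110011011100 (represents -804)


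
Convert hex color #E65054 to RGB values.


Hex: #E65054
R = E6₁₆ = 230
G = 50₁₆ = 80
B = 54₁₆ = 84
= RGB(230, 80, 84)


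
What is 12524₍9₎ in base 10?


Positional values (base 9):
  4 × 9^0 = 4 × 1 = 4
  2 × 9^1 = 2 × 9 = 18
  5 × 9^2 = 5 × 81 = 405
  2 × 9^3 = 2 × 729 = 1458
  1 × 9^4 = 1 × 6561 = 6561
Sum = 4 + 18 + 405 + 1458 + 6561
= 8446


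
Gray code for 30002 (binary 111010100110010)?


Binary: 111010100110010
Gray code: G = B XOR (B >> 1)
B >> 1 = 011101010011001
111010100110010 XOR 011101010011001:
  1 XOR 0 = 1
  1 XOR 1 = 0
  1 XOR 1 = 0
  0 XOR 1 = 1
  1 XOR 0 = 1
  0 XOR 1 = 1
  1 XOR 0 = 1
  0 XOR 1 = 1
  0 XOR 0 = 0
  1 XOR 0 = 1
  1 XOR 1 = 0
  0 XOR 1 = 1
  0 XOR 0 = 0
  1 XOR 0 = 1
  0 XOR 1 = 1
= 100111110101011


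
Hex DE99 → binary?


Each hex digit → 4 binary bits:
  D = 1101
  E = 1110
  9 = 1001
  9 = 1001
Concatenate: 1101 1110 1001 1001
= 1101111010011001


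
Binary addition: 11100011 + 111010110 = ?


Align and add column by column (LSB to MSB, carry propagating):
  0011100011
+ 0111010110
  ----------
  col 0: 1 + 0 + 0 (carry in) = 1 → bit 1, carry out 0
  col 1: 1 + 1 + 0 (carry in) = 2 → bit 0, carry out 1
  col 2: 0 + 1 + 1 (carry in) = 2 → bit 0, carry out 1
  col 3: 0 + 0 + 1 (carry in) = 1 → bit 1, carry out 0
  col 4: 0 + 1 + 0 (carry in) = 1 → bit 1, carry out 0
  col 5: 1 + 0 + 0 (carry in) = 1 → bit 1, carry out 0
  col 6: 1 + 1 + 0 (carry in) = 2 → bit 0, carry out 1
  col 7: 1 + 1 + 1 (carry in) = 3 → bit 1, carry out 1
  col 8: 0 + 1 + 1 (carry in) = 2 → bit 0, carry out 1
  col 9: 0 + 0 + 1 (carry in) = 1 → bit 1, carry out 0
Reading bits MSB→LSB: 1010111001
Strip leading zeros: 1010111001
= 1010111001


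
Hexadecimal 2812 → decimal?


Positional values:
Position 0: 2 × 16^0 = 2 × 1 = 2
Position 1: 1 × 16^1 = 1 × 16 = 16
Position 2: 8 × 16^2 = 8 × 256 = 2048
Position 3: 2 × 16^3 = 2 × 4096 = 8192
Sum = 2 + 16 + 2048 + 8192
= 10258


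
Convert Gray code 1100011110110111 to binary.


Gray code: 1100011110110111
MSB stays the same: 1
Each subsequent bit = prev_binary XOR current_gray:
  B[1] = 1 XOR 1 = 0
  B[2] = 0 XOR 0 = 0
  B[3] = 0 XOR 0 = 0
  B[4] = 0 XOR 0 = 0
  B[5] = 0 XOR 1 = 1
  B[6] = 1 XOR 1 = 0
  B[7] = 0 XOR 1 = 1
  B[8] = 1 XOR 1 = 0
  B[9] = 0 XOR 0 = 0
  B[10] = 0 XOR 1 = 1
  B[11] = 1 XOR 1 = 0
  B[12] = 0 XOR 0 = 0
  B[13] = 0 XOR 1 = 1
  B[14] = 1 XOR 1 = 0
  B[15] = 0 XOR 1 = 1
= 1000010100100101 (34085 decimal)


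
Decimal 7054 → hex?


Divide by 16 repeatedly:
7054 ÷ 16 = 440 remainder 14 (E)
440 ÷ 16 = 27 remainder 8 (8)
27 ÷ 16 = 1 remainder 11 (B)
1 ÷ 16 = 0 remainder 1 (1)
Reading remainders bottom-up:
= 0x1B8E


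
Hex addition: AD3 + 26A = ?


Align and add column by column (LSB to MSB, each column mod 16 with carry):
  0AD3
+ 026A
  ----
  col 0: 3(3) + A(10) + 0 (carry in) = 13 → D(13), carry out 0
  col 1: D(13) + 6(6) + 0 (carry in) = 19 → 3(3), carry out 1
  col 2: A(10) + 2(2) + 1 (carry in) = 13 → D(13), carry out 0
  col 3: 0(0) + 0(0) + 0 (carry in) = 0 → 0(0), carry out 0
Reading digits MSB→LSB: 0D3D
Strip leading zeros: D3D
= 0xD3D
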